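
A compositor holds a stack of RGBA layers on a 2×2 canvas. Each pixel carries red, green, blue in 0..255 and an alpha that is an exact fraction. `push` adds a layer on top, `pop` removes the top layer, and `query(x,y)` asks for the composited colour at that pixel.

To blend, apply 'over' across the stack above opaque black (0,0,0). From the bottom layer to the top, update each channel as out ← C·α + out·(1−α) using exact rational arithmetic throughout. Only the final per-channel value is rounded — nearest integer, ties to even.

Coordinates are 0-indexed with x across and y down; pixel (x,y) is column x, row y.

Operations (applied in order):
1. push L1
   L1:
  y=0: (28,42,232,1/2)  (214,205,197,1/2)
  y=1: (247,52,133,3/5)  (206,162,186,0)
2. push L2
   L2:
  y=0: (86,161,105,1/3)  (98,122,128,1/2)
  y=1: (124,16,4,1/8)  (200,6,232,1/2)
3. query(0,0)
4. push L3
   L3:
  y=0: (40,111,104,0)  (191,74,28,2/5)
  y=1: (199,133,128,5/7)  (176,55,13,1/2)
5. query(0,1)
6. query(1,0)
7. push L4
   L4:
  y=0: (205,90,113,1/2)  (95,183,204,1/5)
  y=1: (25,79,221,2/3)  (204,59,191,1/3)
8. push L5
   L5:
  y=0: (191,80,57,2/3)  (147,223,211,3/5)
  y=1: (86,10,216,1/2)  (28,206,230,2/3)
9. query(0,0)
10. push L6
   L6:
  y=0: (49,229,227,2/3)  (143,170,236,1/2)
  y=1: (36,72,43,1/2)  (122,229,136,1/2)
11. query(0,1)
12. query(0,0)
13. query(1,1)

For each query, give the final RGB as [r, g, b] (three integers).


(0,0) stack=L1,L2; from [0,0,0]:
L1 α=1/2: [14, 21, 116]
L2 α=1/3: [38, 203/3, 337/3]
→ [38, 68, 112]

query (0,1) [L1,L2,L3] — begin 0,0,0
+L1 (α=3/5) → [741/5, 156/5, 399/5]
+L2 (α=1/8) → [5807/40, 293/10, 2813/40]
+L3 (α=5/7) → [25707/140, 3618/35, 15613/140]
= [184, 103, 112]

(1,0) stack=L1,L2,L3; from [0,0,0]:
L1 α=1/2: [107, 205/2, 197/2]
L2 α=1/2: [205/2, 449/4, 453/4]
L3 α=2/5: [1379/10, 1939/20, 1583/20]
→ [138, 97, 79]

at x=0,y=0 over L1,L2,L3,L4,L5:
+L1 (α=1/2) → [14, 21, 116]
+L2 (α=1/3) → [38, 203/3, 337/3]
+L3 (α=0) → [38, 203/3, 337/3]
+L4 (α=1/2) → [243/2, 473/6, 338/3]
+L5 (α=2/3) → [1007/6, 1433/18, 680/9]
= [168, 80, 76]

query (0,1) [L1,L2,L3,L4,L5,L6] — begin 0,0,0
+L1 (α=3/5) → [741/5, 156/5, 399/5]
+L2 (α=1/8) → [5807/40, 293/10, 2813/40]
+L3 (α=5/7) → [25707/140, 3618/35, 15613/140]
+L4 (α=2/3) → [32707/420, 9148/105, 25831/140]
+L5 (α=1/2) → [68827/840, 5099/105, 56071/280]
+L6 (α=1/2) → [99067/1680, 12659/210, 68111/560]
= [59, 60, 122]

(0,0) stack=L1,L2,L3,L4,L5,L6; from [0,0,0]:
after L1 α=1/2: [14, 21, 116]
after L2 α=1/3: [38, 203/3, 337/3]
after L3 α=0: [38, 203/3, 337/3]
after L4 α=1/2: [243/2, 473/6, 338/3]
after L5 α=2/3: [1007/6, 1433/18, 680/9]
after L6 α=2/3: [1595/18, 9677/54, 4766/27]
rounded: [89, 179, 177]

(1,1) stack=L1,L2,L3,L4,L5,L6; from [0,0,0]:
+L1 (α=0) → [0, 0, 0]
+L2 (α=1/2) → [100, 3, 116]
+L3 (α=1/2) → [138, 29, 129/2]
+L4 (α=1/3) → [160, 39, 320/3]
+L5 (α=2/3) → [72, 451/3, 1700/9]
+L6 (α=1/2) → [97, 569/3, 1462/9]
= [97, 190, 162]


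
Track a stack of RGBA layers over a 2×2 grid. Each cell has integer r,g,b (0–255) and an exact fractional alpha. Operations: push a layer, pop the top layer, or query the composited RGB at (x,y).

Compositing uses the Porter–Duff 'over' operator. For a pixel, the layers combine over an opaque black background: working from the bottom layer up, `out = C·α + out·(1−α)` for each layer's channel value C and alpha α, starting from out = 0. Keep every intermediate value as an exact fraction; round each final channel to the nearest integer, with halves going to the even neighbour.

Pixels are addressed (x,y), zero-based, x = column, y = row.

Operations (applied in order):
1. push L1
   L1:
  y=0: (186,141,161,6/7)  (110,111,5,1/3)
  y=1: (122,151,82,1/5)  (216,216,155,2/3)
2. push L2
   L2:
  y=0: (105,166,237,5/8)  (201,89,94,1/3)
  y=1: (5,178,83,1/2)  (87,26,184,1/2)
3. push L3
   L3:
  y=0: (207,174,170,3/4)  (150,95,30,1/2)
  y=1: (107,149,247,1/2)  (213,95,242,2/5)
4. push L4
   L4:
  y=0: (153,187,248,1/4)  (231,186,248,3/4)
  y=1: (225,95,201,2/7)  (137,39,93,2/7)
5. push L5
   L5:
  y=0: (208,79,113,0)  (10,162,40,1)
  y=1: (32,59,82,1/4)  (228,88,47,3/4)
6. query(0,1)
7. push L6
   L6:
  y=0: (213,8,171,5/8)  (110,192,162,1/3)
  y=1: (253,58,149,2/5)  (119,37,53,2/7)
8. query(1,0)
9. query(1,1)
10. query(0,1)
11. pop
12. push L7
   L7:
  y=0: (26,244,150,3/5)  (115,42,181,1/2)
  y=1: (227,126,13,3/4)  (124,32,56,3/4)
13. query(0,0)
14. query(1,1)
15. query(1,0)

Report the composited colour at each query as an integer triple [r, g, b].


(0,1) stack=L1,L2,L3,L4,L5; from [0,0,0]:
L1 α=1/5: [122/5, 151/5, 82/5]
L2 α=1/2: [147/10, 1041/10, 497/10]
L3 α=1/2: [1217/20, 2531/20, 2967/20]
L4 α=2/7: [431/4, 3291/28, 4575/28]
L5 α=1/4: [1421/16, 11525/112, 16021/112]
→ [89, 103, 143]

query (1,0) [L1,L2,L3,L4,L5,L6] — begin 0,0,0
L1 α=1/3: [110/3, 37, 5/3]
L2 α=1/3: [823/9, 163/3, 292/9]
L3 α=1/2: [2173/18, 224/3, 281/9]
L4 α=3/4: [14647/72, 949/6, 6977/36]
L5 α=1: [10, 162, 40]
L6 α=1/3: [130/3, 172, 242/3]
rounded: [43, 172, 81]

query (1,1) [L1,L2,L3,L4,L5,L6] — begin 0,0,0
+L1 (α=2/3) → [144, 144, 310/3]
+L2 (α=1/2) → [231/2, 85, 431/3]
+L3 (α=2/5) → [309/2, 89, 183]
+L4 (α=2/7) → [299/2, 523/7, 1101/7]
+L5 (α=3/4) → [1667/8, 2371/28, 522/7]
+L6 (α=2/7) → [10239/56, 13927/196, 3352/49]
rounded: [183, 71, 68]

query (0,1) [L1,L2,L3,L4,L5,L6] — begin 0,0,0
+L1 (α=1/5) → [122/5, 151/5, 82/5]
+L2 (α=1/2) → [147/10, 1041/10, 497/10]
+L3 (α=1/2) → [1217/20, 2531/20, 2967/20]
+L4 (α=2/7) → [431/4, 3291/28, 4575/28]
+L5 (α=1/4) → [1421/16, 11525/112, 16021/112]
+L6 (α=2/5) → [12359/80, 47567/560, 81439/560]
→ [154, 85, 145]

at x=0,y=0 over L1,L2,L3,L4,L5,L7:
L1 α=6/7: [1116/7, 846/7, 138]
L2 α=5/8: [7023/56, 2087/14, 1599/8]
L3 α=3/4: [41799/224, 9395/56, 5679/32]
L4 α=1/4: [159669/896, 38657/224, 24973/128]
L5 α=0: [159669/896, 38657/224, 24973/128]
L7 α=3/5: [194613/2240, 120641/560, 53773/320]
rounded: [87, 215, 168]

at x=1,y=1 over L1,L2,L3,L4,L5,L7:
L1 α=2/3: [144, 144, 310/3]
L2 α=1/2: [231/2, 85, 431/3]
L3 α=2/5: [309/2, 89, 183]
L4 α=2/7: [299/2, 523/7, 1101/7]
L5 α=3/4: [1667/8, 2371/28, 522/7]
L7 α=3/4: [4643/32, 5059/112, 849/14]
= [145, 45, 61]

at x=1,y=0 over L1,L2,L3,L4,L5,L7:
+L1 (α=1/3) → [110/3, 37, 5/3]
+L2 (α=1/3) → [823/9, 163/3, 292/9]
+L3 (α=1/2) → [2173/18, 224/3, 281/9]
+L4 (α=3/4) → [14647/72, 949/6, 6977/36]
+L5 (α=1) → [10, 162, 40]
+L7 (α=1/2) → [125/2, 102, 221/2]
→ [62, 102, 110]


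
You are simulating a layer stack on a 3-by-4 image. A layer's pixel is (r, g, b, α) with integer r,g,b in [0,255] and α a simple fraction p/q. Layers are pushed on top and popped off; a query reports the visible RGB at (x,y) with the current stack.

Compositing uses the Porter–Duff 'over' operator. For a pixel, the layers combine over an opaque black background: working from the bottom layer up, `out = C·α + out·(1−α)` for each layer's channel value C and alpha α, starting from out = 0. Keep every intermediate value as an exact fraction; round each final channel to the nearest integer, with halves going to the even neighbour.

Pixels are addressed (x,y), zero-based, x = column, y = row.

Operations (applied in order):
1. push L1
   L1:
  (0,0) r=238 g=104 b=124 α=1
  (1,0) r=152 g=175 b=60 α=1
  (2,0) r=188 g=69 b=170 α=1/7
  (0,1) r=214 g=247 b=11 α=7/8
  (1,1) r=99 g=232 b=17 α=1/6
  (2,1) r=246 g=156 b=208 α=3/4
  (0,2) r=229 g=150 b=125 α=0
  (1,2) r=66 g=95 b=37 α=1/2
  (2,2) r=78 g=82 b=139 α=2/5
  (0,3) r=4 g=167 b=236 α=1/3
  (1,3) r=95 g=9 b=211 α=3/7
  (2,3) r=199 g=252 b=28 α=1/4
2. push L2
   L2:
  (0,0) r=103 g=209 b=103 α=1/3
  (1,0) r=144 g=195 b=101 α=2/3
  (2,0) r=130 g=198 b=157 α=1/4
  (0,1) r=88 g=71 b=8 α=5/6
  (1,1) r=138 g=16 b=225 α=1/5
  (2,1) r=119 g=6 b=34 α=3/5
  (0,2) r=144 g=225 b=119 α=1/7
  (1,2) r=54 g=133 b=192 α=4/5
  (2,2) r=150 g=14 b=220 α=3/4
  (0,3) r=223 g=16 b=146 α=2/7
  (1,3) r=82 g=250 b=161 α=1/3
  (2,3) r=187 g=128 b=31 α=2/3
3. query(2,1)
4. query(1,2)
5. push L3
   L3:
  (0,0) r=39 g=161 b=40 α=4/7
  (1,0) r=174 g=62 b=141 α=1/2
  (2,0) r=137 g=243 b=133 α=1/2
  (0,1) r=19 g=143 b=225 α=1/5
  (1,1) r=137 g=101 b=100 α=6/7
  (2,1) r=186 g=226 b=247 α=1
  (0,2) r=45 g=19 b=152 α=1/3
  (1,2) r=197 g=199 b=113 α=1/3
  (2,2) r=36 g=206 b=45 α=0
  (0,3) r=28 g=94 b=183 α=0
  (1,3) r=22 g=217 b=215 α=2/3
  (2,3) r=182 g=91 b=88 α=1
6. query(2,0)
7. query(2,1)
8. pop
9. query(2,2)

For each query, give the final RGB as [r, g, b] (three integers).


at x=2,y=1 over L1,L2:
+L1 (α=3/4) → [369/2, 117, 156]
+L2 (α=3/5) → [726/5, 252/5, 414/5]
→ [145, 50, 83]

(1,2) stack=L1,L2; from [0,0,0]:
L1 α=1/2: [33, 95/2, 37/2]
L2 α=4/5: [249/5, 1159/10, 1573/10]
= [50, 116, 157]

at x=2,y=0 over L1,L2,L3:
after L1 α=1/7: [188/7, 69/7, 170/7]
after L2 α=1/4: [737/14, 1593/28, 1609/28]
after L3 α=1/2: [2655/28, 8397/56, 5333/56]
→ [95, 150, 95]

(2,1) stack=L1,L2,L3; from [0,0,0]:
+L1 (α=3/4) → [369/2, 117, 156]
+L2 (α=3/5) → [726/5, 252/5, 414/5]
+L3 (α=1) → [186, 226, 247]
rounded: [186, 226, 247]

query (2,2) [L1,L2] — begin 0,0,0
L1 α=2/5: [156/5, 164/5, 278/5]
L2 α=3/4: [1203/10, 187/10, 1789/10]
→ [120, 19, 179]


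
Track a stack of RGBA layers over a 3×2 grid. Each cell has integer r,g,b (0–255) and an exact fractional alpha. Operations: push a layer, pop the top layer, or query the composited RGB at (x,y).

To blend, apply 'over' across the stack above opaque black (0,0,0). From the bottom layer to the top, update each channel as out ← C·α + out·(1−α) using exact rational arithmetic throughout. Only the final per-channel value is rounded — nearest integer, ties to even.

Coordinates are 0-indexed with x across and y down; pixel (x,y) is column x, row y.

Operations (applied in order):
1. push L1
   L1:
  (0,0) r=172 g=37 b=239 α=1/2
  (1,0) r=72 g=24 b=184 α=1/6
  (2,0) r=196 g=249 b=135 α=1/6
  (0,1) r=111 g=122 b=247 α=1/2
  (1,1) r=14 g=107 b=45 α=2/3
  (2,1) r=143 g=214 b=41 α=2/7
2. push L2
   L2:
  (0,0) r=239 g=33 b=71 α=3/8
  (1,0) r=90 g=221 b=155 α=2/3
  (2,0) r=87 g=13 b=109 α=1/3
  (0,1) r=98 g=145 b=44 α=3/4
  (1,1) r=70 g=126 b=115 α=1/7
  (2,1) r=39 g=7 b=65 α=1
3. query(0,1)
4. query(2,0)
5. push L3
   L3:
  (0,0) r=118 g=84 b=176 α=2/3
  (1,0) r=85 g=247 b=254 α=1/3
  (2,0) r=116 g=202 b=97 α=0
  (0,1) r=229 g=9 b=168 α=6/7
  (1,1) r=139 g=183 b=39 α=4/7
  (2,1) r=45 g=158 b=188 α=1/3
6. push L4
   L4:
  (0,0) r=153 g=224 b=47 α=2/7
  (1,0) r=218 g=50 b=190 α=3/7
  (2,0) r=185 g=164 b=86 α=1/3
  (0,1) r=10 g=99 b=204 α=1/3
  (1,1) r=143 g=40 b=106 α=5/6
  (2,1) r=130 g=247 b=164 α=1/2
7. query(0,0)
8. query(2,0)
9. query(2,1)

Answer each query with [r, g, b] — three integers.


query (0,1) [L1,L2] — begin 0,0,0
+L1 (α=1/2) → [111/2, 61, 247/2]
+L2 (α=3/4) → [699/8, 124, 511/8]
rounded: [87, 124, 64]

query (2,0) [L1,L2] — begin 0,0,0
+L1 (α=1/6) → [98/3, 83/2, 45/2]
+L2 (α=1/3) → [457/9, 32, 154/3]
→ [51, 32, 51]

(0,0) stack=L1,L2,L3,L4; from [0,0,0]:
after L1 α=1/2: [86, 37/2, 239/2]
after L2 α=3/8: [1147/8, 383/16, 1621/16]
after L3 α=2/3: [3035/24, 3071/48, 7253/48]
after L4 α=2/7: [3217/24, 36859/336, 40777/336]
→ [134, 110, 121]

(2,0) stack=L1,L2,L3,L4; from [0,0,0]:
L1 α=1/6: [98/3, 83/2, 45/2]
L2 α=1/3: [457/9, 32, 154/3]
L3 α=0: [457/9, 32, 154/3]
L4 α=1/3: [2579/27, 76, 566/9]
rounded: [96, 76, 63]

at x=2,y=1 over L1,L2,L3,L4:
after L1 α=2/7: [286/7, 428/7, 82/7]
after L2 α=1: [39, 7, 65]
after L3 α=1/3: [41, 172/3, 106]
after L4 α=1/2: [171/2, 913/6, 135]
→ [86, 152, 135]


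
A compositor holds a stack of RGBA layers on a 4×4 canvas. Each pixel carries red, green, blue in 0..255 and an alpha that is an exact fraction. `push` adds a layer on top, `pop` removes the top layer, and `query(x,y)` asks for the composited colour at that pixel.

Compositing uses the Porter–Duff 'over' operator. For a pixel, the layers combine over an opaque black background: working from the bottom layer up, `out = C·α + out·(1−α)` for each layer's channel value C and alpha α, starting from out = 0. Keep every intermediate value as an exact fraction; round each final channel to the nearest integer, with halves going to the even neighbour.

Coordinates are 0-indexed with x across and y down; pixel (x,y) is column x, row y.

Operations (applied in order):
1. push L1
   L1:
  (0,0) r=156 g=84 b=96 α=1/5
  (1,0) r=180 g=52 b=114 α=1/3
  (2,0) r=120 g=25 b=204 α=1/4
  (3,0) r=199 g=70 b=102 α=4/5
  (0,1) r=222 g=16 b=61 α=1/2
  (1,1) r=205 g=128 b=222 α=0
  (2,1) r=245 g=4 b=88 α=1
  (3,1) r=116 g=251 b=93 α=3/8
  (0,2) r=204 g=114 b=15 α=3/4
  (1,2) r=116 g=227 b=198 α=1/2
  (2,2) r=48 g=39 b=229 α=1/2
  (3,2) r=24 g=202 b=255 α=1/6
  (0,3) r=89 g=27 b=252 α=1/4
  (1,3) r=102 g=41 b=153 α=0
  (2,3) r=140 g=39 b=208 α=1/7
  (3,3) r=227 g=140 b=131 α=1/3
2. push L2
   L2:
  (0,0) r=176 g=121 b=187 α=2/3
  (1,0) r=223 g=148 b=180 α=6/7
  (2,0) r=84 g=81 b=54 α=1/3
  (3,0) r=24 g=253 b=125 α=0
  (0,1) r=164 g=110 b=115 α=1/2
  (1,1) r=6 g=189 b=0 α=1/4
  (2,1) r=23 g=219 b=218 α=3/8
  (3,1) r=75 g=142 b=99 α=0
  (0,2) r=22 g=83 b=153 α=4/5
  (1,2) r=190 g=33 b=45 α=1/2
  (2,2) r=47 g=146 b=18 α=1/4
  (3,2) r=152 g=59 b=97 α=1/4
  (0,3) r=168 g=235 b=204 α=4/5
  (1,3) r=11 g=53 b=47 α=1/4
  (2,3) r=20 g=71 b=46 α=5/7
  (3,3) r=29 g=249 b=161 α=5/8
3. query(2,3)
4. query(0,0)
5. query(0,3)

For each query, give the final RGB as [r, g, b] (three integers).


query (2,3) [L1,L2] — begin 0,0,0
L1 α=1/7: [20, 39/7, 208/7]
L2 α=5/7: [20, 2563/49, 2026/49]
= [20, 52, 41]

query (0,0) [L1,L2] — begin 0,0,0
L1 α=1/5: [156/5, 84/5, 96/5]
L2 α=2/3: [1916/15, 1294/15, 1966/15]
→ [128, 86, 131]

query (0,3) [L1,L2] — begin 0,0,0
L1 α=1/4: [89/4, 27/4, 63]
L2 α=4/5: [2777/20, 3787/20, 879/5]
= [139, 189, 176]


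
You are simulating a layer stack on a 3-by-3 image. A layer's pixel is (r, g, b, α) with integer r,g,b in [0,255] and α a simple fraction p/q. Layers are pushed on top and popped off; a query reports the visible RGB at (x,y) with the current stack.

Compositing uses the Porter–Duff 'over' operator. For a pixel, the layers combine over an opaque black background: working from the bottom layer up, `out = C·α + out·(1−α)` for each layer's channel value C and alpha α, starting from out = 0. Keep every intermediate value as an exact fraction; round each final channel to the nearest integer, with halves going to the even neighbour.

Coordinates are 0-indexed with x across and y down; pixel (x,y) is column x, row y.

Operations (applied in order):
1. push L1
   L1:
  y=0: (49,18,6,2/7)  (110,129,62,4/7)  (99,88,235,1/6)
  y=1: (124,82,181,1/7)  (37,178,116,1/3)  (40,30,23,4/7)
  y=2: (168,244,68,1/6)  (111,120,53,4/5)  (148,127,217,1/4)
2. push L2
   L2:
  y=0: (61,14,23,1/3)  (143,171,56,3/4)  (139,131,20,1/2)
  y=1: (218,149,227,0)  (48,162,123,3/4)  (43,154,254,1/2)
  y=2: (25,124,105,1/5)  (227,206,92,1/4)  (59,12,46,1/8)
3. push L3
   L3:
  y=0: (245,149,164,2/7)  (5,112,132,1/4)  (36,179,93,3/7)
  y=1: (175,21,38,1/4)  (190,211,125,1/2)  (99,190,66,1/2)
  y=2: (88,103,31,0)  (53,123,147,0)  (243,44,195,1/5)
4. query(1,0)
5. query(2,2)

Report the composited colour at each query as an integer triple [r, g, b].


query (1,0) [L1,L2,L3] — begin 0,0,0
L1 α=4/7: [440/7, 516/7, 248/7]
L2 α=3/4: [3443/28, 4107/28, 356/7]
L3 α=1/4: [10469/112, 15457/112, 498/7]
→ [93, 138, 71]

(2,2) stack=L1,L2,L3; from [0,0,0]:
after L1 α=1/4: [37, 127/4, 217/4]
after L2 α=1/8: [159/4, 937/32, 1703/32]
after L3 α=1/5: [402/5, 1289/40, 3263/40]
→ [80, 32, 82]


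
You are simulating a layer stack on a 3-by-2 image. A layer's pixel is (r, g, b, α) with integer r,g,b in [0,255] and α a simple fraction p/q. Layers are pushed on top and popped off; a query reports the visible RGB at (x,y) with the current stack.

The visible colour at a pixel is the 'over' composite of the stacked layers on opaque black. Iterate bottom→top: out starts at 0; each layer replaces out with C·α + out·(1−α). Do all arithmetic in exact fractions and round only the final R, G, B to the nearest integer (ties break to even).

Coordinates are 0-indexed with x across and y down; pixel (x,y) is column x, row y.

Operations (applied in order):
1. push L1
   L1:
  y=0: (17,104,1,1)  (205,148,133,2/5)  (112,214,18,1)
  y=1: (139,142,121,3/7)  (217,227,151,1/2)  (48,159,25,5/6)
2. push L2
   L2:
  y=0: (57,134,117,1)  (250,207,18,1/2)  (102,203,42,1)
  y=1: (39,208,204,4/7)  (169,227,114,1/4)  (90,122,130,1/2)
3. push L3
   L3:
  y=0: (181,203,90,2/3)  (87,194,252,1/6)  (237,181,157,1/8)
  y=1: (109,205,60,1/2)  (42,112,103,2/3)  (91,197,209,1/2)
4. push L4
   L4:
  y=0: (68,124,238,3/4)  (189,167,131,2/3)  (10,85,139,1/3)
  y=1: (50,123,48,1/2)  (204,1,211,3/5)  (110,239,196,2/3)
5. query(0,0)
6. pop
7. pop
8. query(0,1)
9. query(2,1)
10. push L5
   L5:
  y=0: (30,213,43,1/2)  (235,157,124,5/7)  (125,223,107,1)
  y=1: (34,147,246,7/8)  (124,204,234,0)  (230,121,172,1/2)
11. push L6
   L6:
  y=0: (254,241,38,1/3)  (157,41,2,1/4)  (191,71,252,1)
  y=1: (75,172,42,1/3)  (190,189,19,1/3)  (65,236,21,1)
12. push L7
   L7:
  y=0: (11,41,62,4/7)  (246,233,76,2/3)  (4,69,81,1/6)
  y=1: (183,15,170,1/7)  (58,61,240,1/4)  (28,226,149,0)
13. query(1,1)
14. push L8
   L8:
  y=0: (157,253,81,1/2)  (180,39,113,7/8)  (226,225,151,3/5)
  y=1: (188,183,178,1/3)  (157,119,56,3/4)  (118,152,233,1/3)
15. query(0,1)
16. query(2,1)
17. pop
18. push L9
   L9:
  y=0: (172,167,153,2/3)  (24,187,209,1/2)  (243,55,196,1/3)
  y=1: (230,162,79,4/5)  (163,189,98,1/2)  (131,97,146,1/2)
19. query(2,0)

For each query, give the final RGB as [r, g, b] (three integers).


at x=0,y=0 over L1,L2,L3,L4:
L1 α=1: [17, 104, 1]
L2 α=1: [57, 134, 117]
L3 α=2/3: [419/3, 180, 99]
L4 α=3/4: [1031/12, 138, 813/4]
= [86, 138, 203]

at x=0,y=1 over L1,L2:
L1 α=3/7: [417/7, 426/7, 363/7]
L2 α=4/7: [2343/49, 7102/49, 6801/49]
rounded: [48, 145, 139]

at x=2,y=1 over L1,L2:
+L1 (α=5/6) → [40, 265/2, 125/6]
+L2 (α=1/2) → [65, 509/4, 905/12]
= [65, 127, 75]

query (1,1) [L1,L2,L5,L6,L7] — begin 0,0,0
L1 α=1/2: [217/2, 227/2, 151/2]
L2 α=1/4: [989/8, 1135/8, 681/8]
L5 α=0: [989/8, 1135/8, 681/8]
L6 α=1/3: [583/4, 1891/12, 757/12]
L7 α=1/4: [1981/16, 2135/16, 1717/16]
→ [124, 133, 107]

query (0,1) [L1,L2,L5,L6,L7,L8] — begin 0,0,0
after L1 α=3/7: [417/7, 426/7, 363/7]
after L2 α=4/7: [2343/49, 7102/49, 6801/49]
after L5 α=7/8: [14005/392, 57523/392, 91179/392]
after L6 α=1/3: [28705/588, 91235/588, 33137/196]
after L7 α=1/7: [46639/686, 92705/686, 116071/686]
after L8 α=1/3: [37041/343, 155474/1029, 177125/1029]
= [108, 151, 172]

query (2,1) [L1,L2,L5,L6,L7,L8] — begin 0,0,0
after L1 α=5/6: [40, 265/2, 125/6]
after L2 α=1/2: [65, 509/4, 905/12]
after L5 α=1/2: [295/2, 993/8, 2969/24]
after L6 α=1: [65, 236, 21]
after L7 α=0: [65, 236, 21]
after L8 α=1/3: [248/3, 208, 275/3]
rounded: [83, 208, 92]

(2,0) stack=L1,L2,L5,L6,L7,L9; from [0,0,0]:
after L1 α=1: [112, 214, 18]
after L2 α=1: [102, 203, 42]
after L5 α=1: [125, 223, 107]
after L6 α=1: [191, 71, 252]
after L7 α=1/6: [959/6, 212/3, 447/2]
after L9 α=1/3: [1688/9, 589/9, 643/3]
= [188, 65, 214]


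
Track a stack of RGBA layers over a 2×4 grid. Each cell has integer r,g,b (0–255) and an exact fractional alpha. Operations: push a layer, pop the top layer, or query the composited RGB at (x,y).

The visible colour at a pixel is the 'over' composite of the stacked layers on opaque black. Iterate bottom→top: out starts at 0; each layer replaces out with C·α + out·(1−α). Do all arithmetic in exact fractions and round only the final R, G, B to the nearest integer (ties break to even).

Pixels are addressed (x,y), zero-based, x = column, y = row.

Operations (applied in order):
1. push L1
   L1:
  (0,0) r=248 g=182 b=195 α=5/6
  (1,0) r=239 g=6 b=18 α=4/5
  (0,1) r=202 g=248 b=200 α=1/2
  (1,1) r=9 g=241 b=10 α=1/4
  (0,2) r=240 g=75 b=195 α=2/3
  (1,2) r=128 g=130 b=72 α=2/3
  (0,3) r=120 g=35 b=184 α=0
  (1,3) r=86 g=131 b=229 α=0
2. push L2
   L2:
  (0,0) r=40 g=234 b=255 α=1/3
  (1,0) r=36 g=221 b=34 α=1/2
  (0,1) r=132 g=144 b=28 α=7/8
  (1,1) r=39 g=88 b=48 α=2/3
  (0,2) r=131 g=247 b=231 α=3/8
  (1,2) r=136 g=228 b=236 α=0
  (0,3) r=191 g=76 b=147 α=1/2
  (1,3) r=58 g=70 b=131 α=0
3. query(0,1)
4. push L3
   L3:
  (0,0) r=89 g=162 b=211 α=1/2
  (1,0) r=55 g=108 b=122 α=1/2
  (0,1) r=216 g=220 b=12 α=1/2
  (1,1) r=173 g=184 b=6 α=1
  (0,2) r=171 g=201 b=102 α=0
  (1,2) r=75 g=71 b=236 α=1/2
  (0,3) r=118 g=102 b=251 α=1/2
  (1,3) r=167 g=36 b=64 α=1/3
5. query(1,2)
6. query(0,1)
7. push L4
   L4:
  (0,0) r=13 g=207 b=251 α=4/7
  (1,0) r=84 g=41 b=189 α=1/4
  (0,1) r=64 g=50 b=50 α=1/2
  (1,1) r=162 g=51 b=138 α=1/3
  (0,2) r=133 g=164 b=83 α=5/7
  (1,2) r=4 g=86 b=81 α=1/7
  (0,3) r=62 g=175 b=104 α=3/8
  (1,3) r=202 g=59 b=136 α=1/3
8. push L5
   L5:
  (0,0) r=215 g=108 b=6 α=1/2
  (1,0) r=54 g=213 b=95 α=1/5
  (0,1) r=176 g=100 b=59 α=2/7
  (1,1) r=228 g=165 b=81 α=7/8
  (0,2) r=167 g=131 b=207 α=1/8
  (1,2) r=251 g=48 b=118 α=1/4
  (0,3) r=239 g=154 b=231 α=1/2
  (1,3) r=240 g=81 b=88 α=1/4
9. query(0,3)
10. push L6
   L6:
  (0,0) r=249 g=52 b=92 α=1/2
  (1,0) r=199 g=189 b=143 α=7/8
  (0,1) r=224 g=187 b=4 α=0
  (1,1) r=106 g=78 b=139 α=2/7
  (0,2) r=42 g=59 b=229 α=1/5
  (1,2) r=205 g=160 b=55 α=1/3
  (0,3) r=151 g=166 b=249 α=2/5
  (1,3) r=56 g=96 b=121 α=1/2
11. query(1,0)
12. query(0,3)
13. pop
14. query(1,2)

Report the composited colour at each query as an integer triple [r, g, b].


at x=0,y=1 over L1,L2:
after L1 α=1/2: [101, 124, 100]
after L2 α=7/8: [1025/8, 283/2, 37]
= [128, 142, 37]

query (1,2) [L1,L2,L3] — begin 0,0,0
after L1 α=2/3: [256/3, 260/3, 48]
after L2 α=0: [256/3, 260/3, 48]
after L3 α=1/2: [481/6, 473/6, 142]
= [80, 79, 142]

at x=0,y=1 over L1,L2,L3:
after L1 α=1/2: [101, 124, 100]
after L2 α=7/8: [1025/8, 283/2, 37]
after L3 α=1/2: [2753/16, 723/4, 49/2]
rounded: [172, 181, 24]

at x=0,y=3 over L1,L2,L3,L4,L5:
L1 α=0: [0, 0, 0]
L2 α=1/2: [191/2, 38, 147/2]
L3 α=1/2: [427/4, 70, 649/4]
L4 α=3/8: [2879/32, 875/8, 4493/32]
L5 α=1/2: [10527/64, 2107/16, 11885/64]
→ [164, 132, 186]

at x=1,y=0 over L1,L2,L3,L4,L5,L6:
+L1 (α=4/5) → [956/5, 24/5, 72/5]
+L2 (α=1/2) → [568/5, 1129/10, 121/5]
+L3 (α=1/2) → [843/10, 2209/20, 731/10]
+L4 (α=1/4) → [3369/40, 7447/80, 4083/40]
+L5 (α=1/5) → [3909/50, 11707/100, 5033/50]
+L6 (α=7/8) → [73559/400, 144007/800, 55083/400]
→ [184, 180, 138]

query (0,3) [L1,L2,L3,L4,L5,L6] — begin 0,0,0
+L1 (α=0) → [0, 0, 0]
+L2 (α=1/2) → [191/2, 38, 147/2]
+L3 (α=1/2) → [427/4, 70, 649/4]
+L4 (α=3/8) → [2879/32, 875/8, 4493/32]
+L5 (α=1/2) → [10527/64, 2107/16, 11885/64]
+L6 (α=2/5) → [50909/320, 11633/80, 67527/320]
= [159, 145, 211]

(1,2) stack=L1,L2,L3,L4,L5; from [0,0,0]:
L1 α=2/3: [256/3, 260/3, 48]
L2 α=0: [256/3, 260/3, 48]
L3 α=1/2: [481/6, 473/6, 142]
L4 α=1/7: [485/7, 559/7, 933/7]
L5 α=1/4: [803/7, 2013/28, 3625/28]
rounded: [115, 72, 129]


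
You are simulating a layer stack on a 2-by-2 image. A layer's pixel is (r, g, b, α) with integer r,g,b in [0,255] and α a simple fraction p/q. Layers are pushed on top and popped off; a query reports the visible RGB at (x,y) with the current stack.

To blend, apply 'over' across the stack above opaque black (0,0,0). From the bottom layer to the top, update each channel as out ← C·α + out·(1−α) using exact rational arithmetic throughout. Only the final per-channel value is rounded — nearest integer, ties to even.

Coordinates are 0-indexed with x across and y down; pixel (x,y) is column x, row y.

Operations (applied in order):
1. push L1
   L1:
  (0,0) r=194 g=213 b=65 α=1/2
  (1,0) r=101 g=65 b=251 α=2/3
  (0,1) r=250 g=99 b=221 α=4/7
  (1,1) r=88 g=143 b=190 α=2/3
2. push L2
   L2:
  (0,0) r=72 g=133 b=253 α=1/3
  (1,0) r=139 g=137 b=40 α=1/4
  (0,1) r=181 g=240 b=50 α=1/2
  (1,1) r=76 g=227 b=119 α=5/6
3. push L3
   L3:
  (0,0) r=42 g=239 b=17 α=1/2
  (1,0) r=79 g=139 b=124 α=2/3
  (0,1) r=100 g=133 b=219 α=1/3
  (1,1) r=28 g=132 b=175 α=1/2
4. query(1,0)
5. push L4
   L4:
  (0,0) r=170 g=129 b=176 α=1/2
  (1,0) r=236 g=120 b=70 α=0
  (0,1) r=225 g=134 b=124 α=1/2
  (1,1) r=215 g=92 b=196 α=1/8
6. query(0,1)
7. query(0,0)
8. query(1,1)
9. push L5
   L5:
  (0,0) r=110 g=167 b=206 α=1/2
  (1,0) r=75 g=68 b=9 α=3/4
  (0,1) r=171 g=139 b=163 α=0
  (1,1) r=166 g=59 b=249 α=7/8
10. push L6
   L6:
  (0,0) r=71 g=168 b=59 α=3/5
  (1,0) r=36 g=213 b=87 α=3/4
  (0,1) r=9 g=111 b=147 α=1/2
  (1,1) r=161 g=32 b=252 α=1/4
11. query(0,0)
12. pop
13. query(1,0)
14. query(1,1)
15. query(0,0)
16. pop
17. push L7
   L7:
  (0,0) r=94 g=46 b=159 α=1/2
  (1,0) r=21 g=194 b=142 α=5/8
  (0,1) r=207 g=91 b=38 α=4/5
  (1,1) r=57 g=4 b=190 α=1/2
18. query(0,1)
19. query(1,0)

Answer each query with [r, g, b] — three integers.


at x=1,y=0 over L1,L2,L3:
after L1 α=2/3: [202/3, 130/3, 502/3]
after L2 α=1/4: [341/4, 267/4, 271/2]
after L3 α=2/3: [973/12, 1379/12, 767/6]
rounded: [81, 115, 128]

at x=0,y=1 over L1,L2,L3,L4:
L1 α=4/7: [1000/7, 396/7, 884/7]
L2 α=1/2: [2267/14, 1038/7, 617/7]
L3 α=1/3: [989/7, 3007/21, 2767/21]
L4 α=1/2: [1282/7, 5821/42, 5371/42]
rounded: [183, 139, 128]

query (0,0) [L1,L2,L3,L4] — begin 0,0,0
+L1 (α=1/2) → [97, 213/2, 65/2]
+L2 (α=1/3) → [266/3, 346/3, 106]
+L3 (α=1/2) → [196/3, 1063/6, 123/2]
+L4 (α=1/2) → [353/3, 1837/12, 475/4]
= [118, 153, 119]

query (1,1) [L1,L2,L3,L4] — begin 0,0,0
after L1 α=2/3: [176/3, 286/3, 380/3]
after L2 α=5/6: [658/9, 3691/18, 2165/18]
after L3 α=1/2: [455/9, 6067/36, 5315/36]
after L4 α=1/8: [640/9, 45781/288, 44261/288]
rounded: [71, 159, 154]

(0,0) stack=L1,L2,L3,L4,L5,L6; from [0,0,0]:
after L1 α=1/2: [97, 213/2, 65/2]
after L2 α=1/3: [266/3, 346/3, 106]
after L3 α=1/2: [196/3, 1063/6, 123/2]
after L4 α=1/2: [353/3, 1837/12, 475/4]
after L5 α=1/2: [683/6, 3841/24, 1299/8]
after L6 α=3/5: [1322/15, 9889/60, 2007/20]
rounded: [88, 165, 100]

(1,0) stack=L1,L2,L3,L4,L5; from [0,0,0]:
+L1 (α=2/3) → [202/3, 130/3, 502/3]
+L2 (α=1/4) → [341/4, 267/4, 271/2]
+L3 (α=2/3) → [973/12, 1379/12, 767/6]
+L4 (α=0) → [973/12, 1379/12, 767/6]
+L5 (α=3/4) → [3673/48, 3827/48, 929/24]
= [77, 80, 39]

(1,1) stack=L1,L2,L3,L4,L5; from [0,0,0]:
+L1 (α=2/3) → [176/3, 286/3, 380/3]
+L2 (α=5/6) → [658/9, 3691/18, 2165/18]
+L3 (α=1/2) → [455/9, 6067/36, 5315/36]
+L4 (α=1/8) → [640/9, 45781/288, 44261/288]
+L5 (α=7/8) → [5549/36, 164725/2304, 546245/2304]
rounded: [154, 71, 237]

(0,0) stack=L1,L2,L3,L4,L5; from [0,0,0]:
after L1 α=1/2: [97, 213/2, 65/2]
after L2 α=1/3: [266/3, 346/3, 106]
after L3 α=1/2: [196/3, 1063/6, 123/2]
after L4 α=1/2: [353/3, 1837/12, 475/4]
after L5 α=1/2: [683/6, 3841/24, 1299/8]
→ [114, 160, 162]

at x=0,y=1 over L1,L2,L3,L4,L7:
+L1 (α=4/7) → [1000/7, 396/7, 884/7]
+L2 (α=1/2) → [2267/14, 1038/7, 617/7]
+L3 (α=1/3) → [989/7, 3007/21, 2767/21]
+L4 (α=1/2) → [1282/7, 5821/42, 5371/42]
+L7 (α=4/5) → [7078/35, 21109/210, 2351/42]
rounded: [202, 101, 56]

at x=1,y=0 over L1,L2,L3,L4,L7:
+L1 (α=2/3) → [202/3, 130/3, 502/3]
+L2 (α=1/4) → [341/4, 267/4, 271/2]
+L3 (α=2/3) → [973/12, 1379/12, 767/6]
+L4 (α=0) → [973/12, 1379/12, 767/6]
+L7 (α=5/8) → [1393/32, 5259/32, 2187/16]
→ [44, 164, 137]


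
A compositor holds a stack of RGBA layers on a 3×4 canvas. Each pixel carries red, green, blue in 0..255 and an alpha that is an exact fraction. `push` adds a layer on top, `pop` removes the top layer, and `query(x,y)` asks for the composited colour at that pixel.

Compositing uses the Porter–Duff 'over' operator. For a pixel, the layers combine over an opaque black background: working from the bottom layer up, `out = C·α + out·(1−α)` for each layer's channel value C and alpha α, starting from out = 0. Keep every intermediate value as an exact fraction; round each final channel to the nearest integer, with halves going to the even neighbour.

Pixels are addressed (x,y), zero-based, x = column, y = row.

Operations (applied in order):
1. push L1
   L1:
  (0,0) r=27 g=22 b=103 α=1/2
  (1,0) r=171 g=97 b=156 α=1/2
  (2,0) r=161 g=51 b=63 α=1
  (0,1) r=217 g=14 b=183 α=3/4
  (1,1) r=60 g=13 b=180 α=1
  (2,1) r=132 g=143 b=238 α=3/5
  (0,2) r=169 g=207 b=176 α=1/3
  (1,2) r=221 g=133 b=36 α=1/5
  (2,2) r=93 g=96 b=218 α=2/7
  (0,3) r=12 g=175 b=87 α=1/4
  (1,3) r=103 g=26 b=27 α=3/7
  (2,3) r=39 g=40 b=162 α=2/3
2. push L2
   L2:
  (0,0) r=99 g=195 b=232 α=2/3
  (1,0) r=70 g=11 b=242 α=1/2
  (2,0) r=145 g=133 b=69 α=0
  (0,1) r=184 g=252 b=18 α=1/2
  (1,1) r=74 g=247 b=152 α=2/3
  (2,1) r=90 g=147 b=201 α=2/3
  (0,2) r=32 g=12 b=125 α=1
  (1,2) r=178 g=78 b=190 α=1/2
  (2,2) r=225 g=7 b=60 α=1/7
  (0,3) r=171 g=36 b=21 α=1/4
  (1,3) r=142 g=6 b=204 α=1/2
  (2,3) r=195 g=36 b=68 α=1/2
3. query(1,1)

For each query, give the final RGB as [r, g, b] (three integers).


(1,1) stack=L1,L2; from [0,0,0]:
after L1 α=1: [60, 13, 180]
after L2 α=2/3: [208/3, 169, 484/3]
= [69, 169, 161]


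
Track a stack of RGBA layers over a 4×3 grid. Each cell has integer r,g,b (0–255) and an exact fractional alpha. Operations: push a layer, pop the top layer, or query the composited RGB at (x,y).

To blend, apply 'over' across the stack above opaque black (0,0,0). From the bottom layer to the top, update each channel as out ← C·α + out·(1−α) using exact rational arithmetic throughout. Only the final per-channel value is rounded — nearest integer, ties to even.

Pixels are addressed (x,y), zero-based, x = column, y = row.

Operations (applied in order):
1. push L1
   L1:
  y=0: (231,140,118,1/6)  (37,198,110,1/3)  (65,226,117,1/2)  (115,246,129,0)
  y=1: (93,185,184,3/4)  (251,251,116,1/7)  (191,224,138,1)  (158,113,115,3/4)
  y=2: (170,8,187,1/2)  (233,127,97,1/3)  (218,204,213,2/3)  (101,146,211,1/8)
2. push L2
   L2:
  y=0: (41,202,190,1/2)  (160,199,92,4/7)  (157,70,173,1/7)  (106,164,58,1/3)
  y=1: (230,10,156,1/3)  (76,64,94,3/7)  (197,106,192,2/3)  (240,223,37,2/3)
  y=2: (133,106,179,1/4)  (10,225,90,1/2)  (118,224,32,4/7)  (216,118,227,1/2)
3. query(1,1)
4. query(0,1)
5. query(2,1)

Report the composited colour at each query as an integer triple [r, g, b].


at x=1,y=1 over L1,L2:
after L1 α=1/7: [251/7, 251/7, 116/7]
after L2 α=3/7: [2600/49, 2348/49, 2438/49]
rounded: [53, 48, 50]

at x=0,y=1 over L1,L2:
L1 α=3/4: [279/4, 555/4, 138]
L2 α=1/3: [739/6, 575/6, 144]
rounded: [123, 96, 144]

at x=2,y=1 over L1,L2:
+L1 (α=1) → [191, 224, 138]
+L2 (α=2/3) → [195, 436/3, 174]
= [195, 145, 174]


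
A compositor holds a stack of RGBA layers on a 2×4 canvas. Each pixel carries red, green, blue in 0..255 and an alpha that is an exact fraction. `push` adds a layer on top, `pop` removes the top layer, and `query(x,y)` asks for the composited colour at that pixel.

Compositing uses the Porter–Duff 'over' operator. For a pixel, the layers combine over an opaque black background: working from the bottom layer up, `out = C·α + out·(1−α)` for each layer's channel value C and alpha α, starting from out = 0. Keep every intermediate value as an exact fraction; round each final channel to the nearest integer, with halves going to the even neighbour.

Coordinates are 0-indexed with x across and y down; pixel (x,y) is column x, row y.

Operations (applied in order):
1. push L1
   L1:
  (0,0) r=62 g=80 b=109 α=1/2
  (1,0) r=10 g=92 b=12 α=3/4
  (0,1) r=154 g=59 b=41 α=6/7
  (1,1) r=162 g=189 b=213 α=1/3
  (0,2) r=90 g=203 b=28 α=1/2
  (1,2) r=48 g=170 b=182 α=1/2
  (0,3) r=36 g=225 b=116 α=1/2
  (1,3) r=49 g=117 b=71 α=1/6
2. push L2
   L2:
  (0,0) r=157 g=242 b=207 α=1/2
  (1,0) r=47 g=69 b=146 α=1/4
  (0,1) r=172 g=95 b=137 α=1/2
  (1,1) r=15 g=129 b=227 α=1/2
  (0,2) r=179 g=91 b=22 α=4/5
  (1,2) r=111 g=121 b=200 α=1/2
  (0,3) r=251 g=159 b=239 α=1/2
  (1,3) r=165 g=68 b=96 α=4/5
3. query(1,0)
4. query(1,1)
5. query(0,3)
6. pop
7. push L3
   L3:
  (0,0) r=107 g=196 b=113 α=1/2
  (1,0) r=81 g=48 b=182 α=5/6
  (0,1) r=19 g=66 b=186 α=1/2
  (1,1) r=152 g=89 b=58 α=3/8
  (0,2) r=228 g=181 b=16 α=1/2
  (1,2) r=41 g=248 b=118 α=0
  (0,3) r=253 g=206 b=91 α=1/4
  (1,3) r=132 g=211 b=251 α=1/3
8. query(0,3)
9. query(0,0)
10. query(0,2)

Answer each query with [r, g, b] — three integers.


query (1,0) [L1,L2] — begin 0,0,0
L1 α=3/4: [15/2, 69, 9]
L2 α=1/4: [139/8, 69, 173/4]
rounded: [17, 69, 43]

query (1,1) [L1,L2] — begin 0,0,0
+L1 (α=1/3) → [54, 63, 71]
+L2 (α=1/2) → [69/2, 96, 149]
rounded: [34, 96, 149]

query (0,3) [L1,L2] — begin 0,0,0
after L1 α=1/2: [18, 225/2, 58]
after L2 α=1/2: [269/2, 543/4, 297/2]
rounded: [134, 136, 148]

(0,3) stack=L1,L3; from [0,0,0]:
after L1 α=1/2: [18, 225/2, 58]
after L3 α=1/4: [307/4, 1087/8, 265/4]
rounded: [77, 136, 66]

at x=0,y=0 over L1,L3:
after L1 α=1/2: [31, 40, 109/2]
after L3 α=1/2: [69, 118, 335/4]
→ [69, 118, 84]

query (0,2) [L1,L3] — begin 0,0,0
+L1 (α=1/2) → [45, 203/2, 14]
+L3 (α=1/2) → [273/2, 565/4, 15]
rounded: [136, 141, 15]


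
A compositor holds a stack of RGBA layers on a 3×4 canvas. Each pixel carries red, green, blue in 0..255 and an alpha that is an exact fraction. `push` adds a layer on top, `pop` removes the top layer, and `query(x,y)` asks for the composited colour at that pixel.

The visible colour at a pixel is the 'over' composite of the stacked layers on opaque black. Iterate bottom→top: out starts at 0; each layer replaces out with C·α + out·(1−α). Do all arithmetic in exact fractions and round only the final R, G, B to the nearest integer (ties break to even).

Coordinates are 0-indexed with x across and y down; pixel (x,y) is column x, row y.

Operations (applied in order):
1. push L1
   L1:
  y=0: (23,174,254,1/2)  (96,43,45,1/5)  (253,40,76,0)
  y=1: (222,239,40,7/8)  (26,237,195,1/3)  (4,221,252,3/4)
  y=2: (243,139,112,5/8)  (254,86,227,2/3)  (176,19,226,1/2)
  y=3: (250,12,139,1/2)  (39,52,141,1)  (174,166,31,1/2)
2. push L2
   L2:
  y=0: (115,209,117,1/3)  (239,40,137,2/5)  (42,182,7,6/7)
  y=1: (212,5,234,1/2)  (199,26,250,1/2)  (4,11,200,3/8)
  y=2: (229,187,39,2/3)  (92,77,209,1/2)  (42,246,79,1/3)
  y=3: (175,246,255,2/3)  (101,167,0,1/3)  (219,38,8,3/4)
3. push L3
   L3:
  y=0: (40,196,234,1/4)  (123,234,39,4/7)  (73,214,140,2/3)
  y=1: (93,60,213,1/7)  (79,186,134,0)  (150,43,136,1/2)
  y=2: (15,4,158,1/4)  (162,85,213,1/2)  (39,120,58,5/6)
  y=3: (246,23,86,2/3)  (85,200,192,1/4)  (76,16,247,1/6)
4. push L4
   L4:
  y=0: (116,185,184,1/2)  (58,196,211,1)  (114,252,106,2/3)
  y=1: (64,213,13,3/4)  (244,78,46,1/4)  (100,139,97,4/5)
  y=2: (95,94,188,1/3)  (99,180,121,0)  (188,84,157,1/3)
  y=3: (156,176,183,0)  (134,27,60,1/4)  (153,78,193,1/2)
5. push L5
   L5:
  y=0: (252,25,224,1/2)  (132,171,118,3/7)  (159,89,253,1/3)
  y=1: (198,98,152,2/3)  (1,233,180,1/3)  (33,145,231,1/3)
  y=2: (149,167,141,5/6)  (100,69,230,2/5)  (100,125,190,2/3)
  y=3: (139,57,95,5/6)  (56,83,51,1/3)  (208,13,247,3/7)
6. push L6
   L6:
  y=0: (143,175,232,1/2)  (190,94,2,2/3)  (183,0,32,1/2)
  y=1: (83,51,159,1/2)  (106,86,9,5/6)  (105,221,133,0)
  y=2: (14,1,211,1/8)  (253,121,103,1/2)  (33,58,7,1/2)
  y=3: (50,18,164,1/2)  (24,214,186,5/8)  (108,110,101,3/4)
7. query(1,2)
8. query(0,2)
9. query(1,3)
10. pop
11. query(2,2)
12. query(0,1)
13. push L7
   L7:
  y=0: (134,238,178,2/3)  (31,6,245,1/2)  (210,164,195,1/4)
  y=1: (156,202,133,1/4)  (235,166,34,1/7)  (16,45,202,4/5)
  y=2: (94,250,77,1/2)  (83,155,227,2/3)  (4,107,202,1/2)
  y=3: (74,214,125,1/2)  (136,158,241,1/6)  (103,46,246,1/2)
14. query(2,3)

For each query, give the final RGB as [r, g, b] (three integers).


at x=1,y=2 over L1,L2,L3,L4,L5,L6:
+L1 (α=2/3) → [508/3, 172/3, 454/3]
+L2 (α=1/2) → [392/3, 403/6, 1081/6]
+L3 (α=1/2) → [439/3, 913/12, 2359/12]
+L4 (α=0) → [439/3, 913/12, 2359/12]
+L5 (α=2/5) → [639/5, 293/4, 4199/20]
+L6 (α=1/2) → [952/5, 777/8, 6259/40]
= [190, 97, 156]

query (0,2) [L1,L2,L3,L4,L5,L6] — begin 0,0,0
+L1 (α=5/8) → [1215/8, 695/8, 70]
+L2 (α=2/3) → [4879/24, 1229/8, 148/3]
+L3 (α=1/4) → [4999/32, 3719/32, 153/2]
+L4 (α=1/3) → [2173/16, 1741/16, 341/3]
+L5 (α=5/6) → [14093/96, 15101/96, 1228/9]
+L6 (α=1/8) → [99995/768, 105803/768, 10495/72]
rounded: [130, 138, 146]

at x=1,y=3 over L1,L2,L3,L4,L5,L6:
L1 α=1: [39, 52, 141]
L2 α=1/3: [179/3, 271/3, 94]
L3 α=1/4: [66, 471/4, 237/2]
L4 α=1/4: [83, 1521/16, 831/8]
L5 α=1/3: [74, 2185/24, 345/4]
L6 α=5/8: [171/4, 10745/64, 4755/32]
= [43, 168, 149]

at x=2,y=2 over L1,L2,L3,L4,L5:
after L1 α=1/2: [88, 19/2, 113]
after L2 α=1/3: [218/3, 265/3, 305/3]
after L3 α=5/6: [803/18, 2065/18, 1175/18]
after L4 α=1/3: [2495/27, 2821/27, 2588/27]
after L5 α=2/3: [7895/81, 9571/81, 12848/81]
= [97, 118, 159]

(0,1) stack=L1,L2,L3,L4,L5; from [0,0,0]:
L1 α=7/8: [777/4, 1673/8, 35]
L2 α=1/2: [1625/8, 1713/16, 269/2]
L3 α=1/7: [5247/28, 5619/56, 1020/7]
L4 α=3/4: [10623/112, 41403/224, 1293/28]
L5 α=2/3: [18325/112, 85307/672, 9805/84]
= [164, 127, 117]

at x=2,y=3 over L1,L2,L3,L4,L5,L7:
after L1 α=1/2: [87, 83, 31/2]
after L2 α=3/4: [186, 197/4, 79/8]
after L3 α=1/6: [503/3, 1049/24, 2371/48]
after L4 α=1/2: [481/3, 2921/48, 11635/96]
after L5 α=3/7: [3796/21, 3389/84, 29419/168]
after L7 α=1/2: [5959/42, 7253/168, 70747/336]
rounded: [142, 43, 211]


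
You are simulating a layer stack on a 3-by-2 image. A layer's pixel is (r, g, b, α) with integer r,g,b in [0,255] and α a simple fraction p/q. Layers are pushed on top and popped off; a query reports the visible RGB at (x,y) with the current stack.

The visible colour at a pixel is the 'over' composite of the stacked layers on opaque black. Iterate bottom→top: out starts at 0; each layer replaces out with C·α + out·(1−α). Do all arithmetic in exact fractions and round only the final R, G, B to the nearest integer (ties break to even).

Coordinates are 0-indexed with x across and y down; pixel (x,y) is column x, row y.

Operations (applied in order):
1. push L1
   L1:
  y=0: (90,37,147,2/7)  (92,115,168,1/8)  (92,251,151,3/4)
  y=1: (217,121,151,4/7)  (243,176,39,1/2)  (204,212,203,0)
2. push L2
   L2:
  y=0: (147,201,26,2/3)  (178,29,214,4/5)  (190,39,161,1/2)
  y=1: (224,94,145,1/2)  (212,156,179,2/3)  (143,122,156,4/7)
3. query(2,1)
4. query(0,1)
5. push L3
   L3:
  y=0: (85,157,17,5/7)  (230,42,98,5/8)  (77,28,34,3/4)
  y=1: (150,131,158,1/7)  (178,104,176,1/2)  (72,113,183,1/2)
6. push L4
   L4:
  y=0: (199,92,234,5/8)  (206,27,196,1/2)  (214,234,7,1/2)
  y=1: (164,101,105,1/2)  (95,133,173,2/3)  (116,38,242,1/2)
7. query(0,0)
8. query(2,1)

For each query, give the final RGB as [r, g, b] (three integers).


at x=2,y=1 over L1,L2:
L1 α=0: [0, 0, 0]
L2 α=4/7: [572/7, 488/7, 624/7]
rounded: [82, 70, 89]

query (0,1) [L1,L2] — begin 0,0,0
L1 α=4/7: [124, 484/7, 604/7]
L2 α=1/2: [174, 571/7, 1619/14]
rounded: [174, 82, 116]

at x=0,y=0 over L1,L2,L3,L4:
+L1 (α=2/7) → [180/7, 74/7, 42]
+L2 (α=2/3) → [746/7, 2888/21, 94/3]
+L3 (α=5/7) → [4467/49, 22261/147, 443/21]
+L4 (α=5/8) → [15539/98, 44801/392, 8633/56]
= [159, 114, 154]

at x=2,y=1 over L1,L2,L3,L4:
+L1 (α=0) → [0, 0, 0]
+L2 (α=4/7) → [572/7, 488/7, 624/7]
+L3 (α=1/2) → [538/7, 1279/14, 1905/14]
+L4 (α=1/2) → [675/7, 1811/28, 5293/28]
rounded: [96, 65, 189]


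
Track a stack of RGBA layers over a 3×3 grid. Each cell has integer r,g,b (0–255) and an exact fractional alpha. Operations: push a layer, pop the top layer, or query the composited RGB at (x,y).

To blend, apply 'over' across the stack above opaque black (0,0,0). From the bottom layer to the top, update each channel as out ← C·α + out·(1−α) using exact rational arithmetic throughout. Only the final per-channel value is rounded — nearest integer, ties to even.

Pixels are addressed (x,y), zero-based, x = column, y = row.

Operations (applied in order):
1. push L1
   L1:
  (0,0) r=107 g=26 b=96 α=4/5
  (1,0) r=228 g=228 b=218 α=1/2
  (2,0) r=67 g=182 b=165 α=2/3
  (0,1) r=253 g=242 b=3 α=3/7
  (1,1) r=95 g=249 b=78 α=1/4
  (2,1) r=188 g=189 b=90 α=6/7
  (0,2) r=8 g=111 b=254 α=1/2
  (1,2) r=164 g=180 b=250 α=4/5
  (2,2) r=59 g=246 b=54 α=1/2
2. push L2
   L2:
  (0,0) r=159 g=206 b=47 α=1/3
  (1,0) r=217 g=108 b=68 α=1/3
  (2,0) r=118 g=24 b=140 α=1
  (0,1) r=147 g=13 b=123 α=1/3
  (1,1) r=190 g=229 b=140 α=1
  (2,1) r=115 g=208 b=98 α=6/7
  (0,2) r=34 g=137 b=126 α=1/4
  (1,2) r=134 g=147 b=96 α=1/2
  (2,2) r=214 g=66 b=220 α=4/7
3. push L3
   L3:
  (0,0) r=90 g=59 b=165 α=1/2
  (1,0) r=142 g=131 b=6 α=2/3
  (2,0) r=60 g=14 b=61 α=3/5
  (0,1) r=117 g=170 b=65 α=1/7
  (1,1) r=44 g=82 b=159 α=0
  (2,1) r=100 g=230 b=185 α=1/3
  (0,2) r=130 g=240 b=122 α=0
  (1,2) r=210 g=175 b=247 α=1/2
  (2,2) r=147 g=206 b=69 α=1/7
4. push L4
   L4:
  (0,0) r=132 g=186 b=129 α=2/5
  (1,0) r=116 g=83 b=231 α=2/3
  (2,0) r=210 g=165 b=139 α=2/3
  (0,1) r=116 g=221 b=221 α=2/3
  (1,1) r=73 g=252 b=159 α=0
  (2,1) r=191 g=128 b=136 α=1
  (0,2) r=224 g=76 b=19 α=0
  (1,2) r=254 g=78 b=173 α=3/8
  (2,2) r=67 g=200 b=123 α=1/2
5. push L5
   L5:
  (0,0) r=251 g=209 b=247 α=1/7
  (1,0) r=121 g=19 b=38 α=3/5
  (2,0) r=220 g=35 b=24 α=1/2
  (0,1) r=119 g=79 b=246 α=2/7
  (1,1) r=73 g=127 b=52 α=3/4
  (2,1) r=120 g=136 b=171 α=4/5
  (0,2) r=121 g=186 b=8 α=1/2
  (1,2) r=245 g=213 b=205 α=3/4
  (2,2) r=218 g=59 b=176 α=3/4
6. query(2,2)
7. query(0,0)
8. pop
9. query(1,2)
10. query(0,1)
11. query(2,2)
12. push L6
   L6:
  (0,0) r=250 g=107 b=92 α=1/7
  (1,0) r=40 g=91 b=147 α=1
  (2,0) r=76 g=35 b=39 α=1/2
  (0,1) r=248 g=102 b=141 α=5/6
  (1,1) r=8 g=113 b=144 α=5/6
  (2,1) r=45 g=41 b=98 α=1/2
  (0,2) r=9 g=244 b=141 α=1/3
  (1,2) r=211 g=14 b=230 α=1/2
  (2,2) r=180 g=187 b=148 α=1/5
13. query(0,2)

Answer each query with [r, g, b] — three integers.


at x=2,y=2 over L1,L2,L3,L4,L5:
L1 α=1/2: [59/2, 123, 27]
L2 α=4/7: [1889/14, 633/7, 961/7]
L3 α=1/7: [6696/49, 5240/49, 6249/49]
L4 α=1/2: [9979/98, 7520/49, 6138/49]
L5 α=3/4: [74071/392, 16193/196, 16005/98]
→ [189, 83, 163]

at x=0,y=0 over L1,L2,L3,L4,L5:
after L1 α=4/5: [428/5, 104/5, 384/5]
after L2 α=1/3: [1651/15, 1238/15, 1003/15]
after L3 α=1/2: [3001/30, 2123/30, 1739/15]
after L4 α=2/5: [5641/50, 5843/50, 3029/25]
after L5 α=1/7: [3314/25, 22754/175, 24349/175]
→ [133, 130, 139]

query (1,2) [L1,L2,L3,L4] — begin 0,0,0
after L1 α=4/5: [656/5, 144, 200]
after L2 α=1/2: [663/5, 291/2, 148]
after L3 α=1/2: [1713/10, 641/4, 395/2]
after L4 α=3/8: [3237/16, 4141/32, 3013/16]
rounded: [202, 129, 188]

(0,1) stack=L1,L2,L3,L4; from [0,0,0]:
after L1 α=3/7: [759/7, 726/7, 9/7]
after L2 α=1/3: [849/7, 1543/21, 293/7]
after L3 α=1/7: [5913/49, 4276/49, 2213/49]
after L4 α=2/3: [17281/147, 25934/147, 7957/49]
→ [118, 176, 162]

query (2,2) [L1,L2,L3,L4] — begin 0,0,0
after L1 α=1/2: [59/2, 123, 27]
after L2 α=4/7: [1889/14, 633/7, 961/7]
after L3 α=1/7: [6696/49, 5240/49, 6249/49]
after L4 α=1/2: [9979/98, 7520/49, 6138/49]
rounded: [102, 153, 125]

query (0,2) [L1,L2,L3,L4,L6] — begin 0,0,0
+L1 (α=1/2) → [4, 111/2, 127]
+L2 (α=1/4) → [23/2, 607/8, 507/4]
+L3 (α=0) → [23/2, 607/8, 507/4]
+L4 (α=0) → [23/2, 607/8, 507/4]
+L6 (α=1/3) → [32/3, 1583/12, 263/2]
→ [11, 132, 132]
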